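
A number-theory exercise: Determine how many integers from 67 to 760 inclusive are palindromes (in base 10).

69

The integers in [67, 760] that are palindromes (in base 10): 77, 88, 99, 101, 111, 121, …, 747, 757.
69 qualify.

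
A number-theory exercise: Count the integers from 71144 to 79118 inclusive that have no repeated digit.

The integers in [71144, 79118] that have no repeated digit: 71203, 71204, 71205, 71206, 71208, 71209, …, 79106, 79108.
2358 qualify.

2358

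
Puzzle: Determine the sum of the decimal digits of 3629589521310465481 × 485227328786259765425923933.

3629589521310465481 × 485227328786259765425923933 = 1761176028016076429399822893223812736728256773
Sum of its 46 digits: 208.

208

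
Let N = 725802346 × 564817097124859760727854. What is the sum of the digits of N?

140

725802346 × 564817097124859760727854 = 409945574154133069257275100745484
Sum of its 33 digits: 140.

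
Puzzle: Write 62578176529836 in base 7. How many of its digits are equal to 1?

3

62578176529836 in base 7 is 16116060360026202.
The digit 1 appears 3 times.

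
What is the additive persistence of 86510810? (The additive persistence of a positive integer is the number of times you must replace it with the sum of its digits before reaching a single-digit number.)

86510810 → 29 → 11 → 2 (3 steps)

3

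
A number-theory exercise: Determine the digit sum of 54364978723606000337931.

96

5+4+3+6+4+9+7+8+7+2+3+6+0+6+0+0+0+3+3+7+9+3+1 = 96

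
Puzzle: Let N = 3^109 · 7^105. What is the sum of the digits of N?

3^109 · 7^105 = 551456126478864830207399939479441734235634847807251819993121267627775906158891563945950794756167108222948649443400534455369123151143275154181
Sum of its 141 digits: 648.

648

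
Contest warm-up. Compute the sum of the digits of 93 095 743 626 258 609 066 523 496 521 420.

9+3+0+9+5+7+4+3+6+2+6+2+5+8+6+0+9+0+6+6+5+2+3+4+9+6+5+2+1+4+2+0 = 139

139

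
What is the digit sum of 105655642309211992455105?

90

1+0+5+6+5+5+6+4+2+3+0+9+2+1+1+9+9+2+4+5+5+1+0+5 = 90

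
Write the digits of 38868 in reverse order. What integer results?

Reversing 38868 gives 86883.

86883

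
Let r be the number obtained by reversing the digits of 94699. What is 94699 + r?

Reverse of 94699 is 99649.
94699 + 99649 = 194348

194348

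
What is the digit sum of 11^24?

11^24 = 9849732675807611094711841
Sum of its 25 digits: 118.

118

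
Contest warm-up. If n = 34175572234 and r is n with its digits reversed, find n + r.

Reverse of 34175572234 is 43227557143.
34175572234 + 43227557143 = 77403129377

77403129377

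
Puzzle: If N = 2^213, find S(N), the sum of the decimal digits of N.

323

2^213 = 13164036458569648337239753460458804039861886925068638906788872192
Sum of its 65 digits: 323.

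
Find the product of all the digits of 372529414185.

2419200

3×7×2×5×2×9×4×1×4×1×8×5 = 2419200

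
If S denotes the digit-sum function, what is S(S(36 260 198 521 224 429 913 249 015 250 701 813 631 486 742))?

15

First digit sum: 168.
1+6+8 = 15.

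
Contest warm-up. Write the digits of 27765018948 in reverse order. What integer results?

84981056772

Reversing 27765018948 gives 84981056772.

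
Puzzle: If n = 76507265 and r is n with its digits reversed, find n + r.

Reverse of 76507265 is 56270567.
76507265 + 56270567 = 132777832

132777832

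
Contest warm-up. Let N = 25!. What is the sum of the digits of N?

25! = 15511210043330985984000000
Sum of its 26 digits: 72.

72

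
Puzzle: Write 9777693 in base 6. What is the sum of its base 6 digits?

9777693 in base 6 is 545323033.
Digit sum: 5+4+5+3+2+3+0+3+3 = 28.

28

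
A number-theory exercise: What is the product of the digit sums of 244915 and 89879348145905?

S(244915) = 2+4+4+9+1+5 = 25.
S(89879348145905) = 8+9+8+7+9+3+4+8+1+4+5+9+0+5 = 80.
25 · 80 = 2000.

2000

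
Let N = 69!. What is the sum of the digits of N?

351

69! = 171122452428141311372468338881272839092270544893520369393648040923257279754140647424000000000000000
Sum of its 99 digits: 351.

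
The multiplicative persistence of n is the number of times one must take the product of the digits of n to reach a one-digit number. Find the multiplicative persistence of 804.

804 → 0 (1 step)

1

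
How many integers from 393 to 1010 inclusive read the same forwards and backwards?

The integers in [393, 1010] that read the same forwards and backwards: 393, 404, 414, 424, 434, 444, …, 999, 1001.
62 qualify.

62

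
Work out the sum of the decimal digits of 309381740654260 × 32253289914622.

142

309381740654260 × 32253289914622 = 9978578975612243261820589720
Sum of its 28 digits: 142.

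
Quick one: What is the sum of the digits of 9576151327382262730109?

9+5+7+6+1+5+1+3+2+7+3+8+2+2+6+2+7+3+0+1+0+9 = 89

89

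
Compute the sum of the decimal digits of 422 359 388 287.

61

4+2+2+3+5+9+3+8+8+2+8+7 = 61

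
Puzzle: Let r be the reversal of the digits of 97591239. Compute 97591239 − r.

Reverse of 97591239 is 93219579.
97591239 − 93219579 = 4371660

4371660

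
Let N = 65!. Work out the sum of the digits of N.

351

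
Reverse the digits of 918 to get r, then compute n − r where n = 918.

Reverse of 918 is 819.
918 − 819 = 99

99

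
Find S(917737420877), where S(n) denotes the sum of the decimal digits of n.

9+1+7+7+3+7+4+2+0+8+7+7 = 62

62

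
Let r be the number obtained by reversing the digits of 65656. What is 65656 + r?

131312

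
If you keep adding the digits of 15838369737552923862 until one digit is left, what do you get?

3

1+5+8+3+8+3+6+9+7+3+7+5+5+2+9+2+3+8+6+2 = 102
1+0+2 = 3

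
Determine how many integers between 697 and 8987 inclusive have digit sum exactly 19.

The integers in [697, 8987] that have digit sum exactly 19: 739, 748, 757, 766, 775, 784, …, 8911, 8920.
576 qualify.

576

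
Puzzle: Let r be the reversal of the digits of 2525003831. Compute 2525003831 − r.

Reverse of 2525003831 is 1383005252.
2525003831 − 1383005252 = 1141998579

1141998579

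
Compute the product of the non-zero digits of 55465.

5×5×4×6×5 = 3000

3000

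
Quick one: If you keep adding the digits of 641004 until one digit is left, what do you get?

6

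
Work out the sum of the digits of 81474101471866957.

79

8+1+4+7+4+1+0+1+4+7+1+8+6+6+9+5+7 = 79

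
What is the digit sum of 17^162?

17^162 = 21514203056031250170958548164957900044739416772087448373919373822932566180480136753540140623286841596049743890908945644607614064281814348377092452075918858037020758603825757602545440461576992732019489
Sum of its 200 digits: 874.

874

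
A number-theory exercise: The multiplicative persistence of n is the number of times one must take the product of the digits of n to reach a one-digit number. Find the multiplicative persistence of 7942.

2

7942 → 504 → 0 (2 steps)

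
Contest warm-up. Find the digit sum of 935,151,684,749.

9+3+5+1+5+1+6+8+4+7+4+9 = 62

62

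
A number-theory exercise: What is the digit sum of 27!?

108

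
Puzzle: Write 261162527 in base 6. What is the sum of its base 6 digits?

261162527 in base 6 is 41525341435.
Digit sum: 4+1+5+2+5+3+4+1+4+3+5 = 37.

37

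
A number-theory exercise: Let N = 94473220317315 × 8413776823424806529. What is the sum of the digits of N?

94473220317315 × 8413776823424806529 = 794876591540130493396695863749635
Sum of its 33 digits: 174.

174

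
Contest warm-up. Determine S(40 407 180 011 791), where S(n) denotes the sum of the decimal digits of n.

4+0+4+0+7+1+8+0+0+1+1+7+9+1 = 43

43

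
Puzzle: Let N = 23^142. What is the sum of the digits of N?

931

23^142 = 23192774984369078750237734279529478056786508400568760494458054531175748781538547983737719432314390376285239093373327480102096981869490207569279694674667900572850858333516312349602671597295286129
Sum of its 194 digits: 931.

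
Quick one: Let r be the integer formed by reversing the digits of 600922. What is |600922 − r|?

371916

Reverse of 600922 is 229006.
|600922 − 229006| = 371916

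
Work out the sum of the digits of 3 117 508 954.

43

3+1+1+7+5+0+8+9+5+4 = 43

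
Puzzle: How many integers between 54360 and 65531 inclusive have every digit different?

3426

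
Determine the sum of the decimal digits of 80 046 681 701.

8+0+0+4+6+6+8+1+7+0+1 = 41

41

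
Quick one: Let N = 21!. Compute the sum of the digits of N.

63

21! = 51090942171709440000
Sum of its 20 digits: 63.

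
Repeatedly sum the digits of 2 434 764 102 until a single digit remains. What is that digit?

2+4+3+4+7+6+4+1+0+2 = 33
3+3 = 6

6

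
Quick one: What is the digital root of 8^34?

1

The digital root of n equals n mod 9 (or 9 when 9 | n), so we need 8^34 mod 9.
8^34 ≡ 1 (mod 9), so the digital root is 1.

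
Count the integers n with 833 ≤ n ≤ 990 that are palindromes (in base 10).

16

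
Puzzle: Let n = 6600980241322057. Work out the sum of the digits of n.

6+6+0+0+9+8+0+2+4+1+3+2+2+0+5+7 = 55

55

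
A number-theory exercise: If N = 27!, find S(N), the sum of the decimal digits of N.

108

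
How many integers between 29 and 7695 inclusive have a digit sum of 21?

423

The integers in [29, 7695] that have a digit sum of 21: 399, 489, 498, 579, 588, 597, …, 7671, 7680.
423 qualify.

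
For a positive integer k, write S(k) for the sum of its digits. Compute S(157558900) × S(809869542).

2040

S(157558900) = 1+5+7+5+5+8+9+0+0 = 40.
S(809869542) = 8+0+9+8+6+9+5+4+2 = 51.
40 · 51 = 2040.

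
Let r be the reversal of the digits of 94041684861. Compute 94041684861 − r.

77193070812

Reverse of 94041684861 is 16848614049.
94041684861 − 16848614049 = 77193070812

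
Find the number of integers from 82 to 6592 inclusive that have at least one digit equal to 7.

The integers in [82, 6592] that have at least one digit equal to 7: 87, 97, 107, 117, 127, 137, …, 6579, 6587.
1722 qualify.

1722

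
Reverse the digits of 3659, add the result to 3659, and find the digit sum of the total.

Reversal of 3659 is 9563; 3659 + 9563 = 13222.
Digit sum of 13222: 1+3+2+2+2 = 10.

10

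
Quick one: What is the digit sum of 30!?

30! = 265252859812191058636308480000000
Sum of its 33 digits: 117.

117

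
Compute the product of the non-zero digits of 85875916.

604800

8×5×8×7×5×9×1×6 = 604800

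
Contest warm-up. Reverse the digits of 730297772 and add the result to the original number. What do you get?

Reverse of 730297772 is 277792037.
730297772 + 277792037 = 1008089809

1008089809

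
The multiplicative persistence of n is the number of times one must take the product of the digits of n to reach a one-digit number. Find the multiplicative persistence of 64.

2

64 → 24 → 8 (2 steps)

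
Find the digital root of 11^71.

The digital root of n equals n mod 9 (or 9 when 9 | n), so we need 11^71 mod 9.
11^71 ≡ 5 (mod 9), so the digital root is 5.

5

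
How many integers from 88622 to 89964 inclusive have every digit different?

336

The integers in [88622, 89964] that have every digit different: 89012, 89013, 89014, 89015, 89016, 89017, …, 89764, 89765.
336 qualify.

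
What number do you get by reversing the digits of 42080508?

Reversing 42080508 gives 80508024.

80508024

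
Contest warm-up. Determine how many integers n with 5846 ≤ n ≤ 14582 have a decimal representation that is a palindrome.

88

The integers in [5846, 14582] that have a decimal representation that is a palindrome: 5885, 5995, 6006, 6116, 6226, 6336, …, 14441, 14541.
88 qualify.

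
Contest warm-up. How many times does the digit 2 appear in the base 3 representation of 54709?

54709 in base 3 is 2210001021.
The digit 2 appears 3 times.

3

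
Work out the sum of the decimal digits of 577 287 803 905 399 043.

89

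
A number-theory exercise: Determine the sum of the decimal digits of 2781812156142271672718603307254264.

131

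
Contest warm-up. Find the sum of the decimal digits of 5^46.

5^46 = 142108547152020037174224853515625
Sum of its 33 digits: 112.

112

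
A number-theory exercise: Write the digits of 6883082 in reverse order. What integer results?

Reversing 6883082 gives 2803886.

2803886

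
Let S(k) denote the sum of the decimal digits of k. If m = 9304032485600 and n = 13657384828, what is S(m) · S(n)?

S(9304032485600) = 9+3+0+4+0+3+2+4+8+5+6+0+0 = 44.
S(13657384828) = 1+3+6+5+7+3+8+4+8+2+8 = 55.
44 · 55 = 2420.

2420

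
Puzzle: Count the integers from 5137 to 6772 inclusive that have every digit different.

808

The integers in [5137, 6772] that have every digit different: 5137, 5138, 5139, 5140, 5142, 5143, …, 6758, 6759.
808 qualify.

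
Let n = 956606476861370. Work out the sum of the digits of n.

74

9+5+6+6+0+6+4+7+6+8+6+1+3+7+0 = 74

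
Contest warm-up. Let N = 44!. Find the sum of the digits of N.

44! = 2658271574788448768043625811014615890319638528000000000
Sum of its 55 digits: 216.

216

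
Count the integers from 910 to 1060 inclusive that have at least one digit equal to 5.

The integers in [910, 1060] that have at least one digit equal to 5: 915, 925, 935, 945, 950, 951, …, 1058, 1059.
33 qualify.

33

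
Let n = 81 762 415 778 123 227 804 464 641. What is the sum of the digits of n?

8+1+7+6+2+4+1+5+7+7+8+1+2+3+2+2+7+8+0+4+4+6+4+6+4+1 = 110

110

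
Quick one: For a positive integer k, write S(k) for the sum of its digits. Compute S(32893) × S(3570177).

750

S(32893) = 3+2+8+9+3 = 25.
S(3570177) = 3+5+7+0+1+7+7 = 30.
25 · 30 = 750.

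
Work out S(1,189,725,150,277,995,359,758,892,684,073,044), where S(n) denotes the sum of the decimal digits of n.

170

1+1+8+9+7+2+5+1+5+0+2+7+7+9+9+5+3+5+9+7+5+8+8+9+2+6+8+4+0+7+3+0+4+4 = 170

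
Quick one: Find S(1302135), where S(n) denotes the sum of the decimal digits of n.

1+3+0+2+1+3+5 = 15

15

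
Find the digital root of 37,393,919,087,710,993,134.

6

3+7+3+9+3+9+1+9+0+8+7+7+1+0+9+9+3+1+3+4 = 96
9+6 = 15
1+5 = 6
(Equivalently, 37,393,919,087,710,993,134 mod 9 = 6.)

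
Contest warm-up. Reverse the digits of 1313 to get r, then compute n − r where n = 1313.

-1818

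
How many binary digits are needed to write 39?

6

39 in base 2 is 100111, which has 6 digits.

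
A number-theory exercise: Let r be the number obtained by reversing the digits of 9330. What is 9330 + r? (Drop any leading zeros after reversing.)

9669

Reverse of 9330 is 339.
9330 + 339 = 9669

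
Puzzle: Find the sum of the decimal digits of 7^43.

169

7^43 = 2183814375991796599109312252753832343
Sum of its 37 digits: 169.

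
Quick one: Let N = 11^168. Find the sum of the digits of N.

802

11^168 = 8994377403477220994719571526333361493283214760117508889088804779039638297008720834359720540808045874195730717971523290426917760572868140734406083562831016982489258698335520481
Sum of its 175 digits: 802.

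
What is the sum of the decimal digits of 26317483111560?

2+6+3+1+7+4+8+3+1+1+1+5+6+0 = 48

48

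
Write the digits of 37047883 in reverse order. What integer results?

38874073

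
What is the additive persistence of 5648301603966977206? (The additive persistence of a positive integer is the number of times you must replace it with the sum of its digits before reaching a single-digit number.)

3

5648301603966977206 → 88 → 16 → 7 (3 steps)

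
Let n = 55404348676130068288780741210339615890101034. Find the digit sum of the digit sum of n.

First digit sum: 171.
1+7+1 = 9.

9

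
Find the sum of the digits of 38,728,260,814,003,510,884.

78

3+8+7+2+8+2+6+0+8+1+4+0+0+3+5+1+0+8+8+4 = 78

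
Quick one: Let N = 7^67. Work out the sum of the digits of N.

268

7^67 = 418377847259091645147530834859099334519176045887014771543
Sum of its 57 digits: 268.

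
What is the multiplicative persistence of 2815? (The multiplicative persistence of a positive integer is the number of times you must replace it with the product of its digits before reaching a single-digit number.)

2815 → 80 → 0 (2 steps)

2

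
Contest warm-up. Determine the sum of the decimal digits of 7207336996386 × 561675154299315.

7207336996386 × 561675154299315 = 4048182119532268066517275590
Sum of its 28 digits: 117.

117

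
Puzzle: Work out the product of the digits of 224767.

4704

2×2×4×7×6×7 = 4704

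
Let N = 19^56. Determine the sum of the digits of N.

316

19^56 = 407569478172909828847318650548420153417875032325531352984650263038054881
Sum of its 72 digits: 316.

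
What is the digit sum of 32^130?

32^130 = 4671939192445127903888559724237098316690665991422525368913093138328857771221685643782054718788988313373329725003360673086145233634688448510210725191395547328770042546544911308884863172860522266624
Sum of its 196 digits: 886.

886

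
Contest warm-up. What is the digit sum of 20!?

54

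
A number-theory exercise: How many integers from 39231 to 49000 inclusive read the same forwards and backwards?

The integers in [39231, 49000] that read the same forwards and backwards: 39293, 39393, 39493, 39593, 39693, 39793, …, 48884, 48984.
98 qualify.

98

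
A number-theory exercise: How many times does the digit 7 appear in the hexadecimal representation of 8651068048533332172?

1

8651068048533332172 in base 16 is 780EC48E088FA0CC.
The digit 7 appears 1 time.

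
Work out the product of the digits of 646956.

38880

6×4×6×9×5×6 = 38880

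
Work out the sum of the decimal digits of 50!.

50! = 30414093201713378043612608166064768844377641568960512000000000000
Sum of its 65 digits: 216.

216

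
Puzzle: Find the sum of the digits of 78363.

27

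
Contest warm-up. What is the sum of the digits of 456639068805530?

4+5+6+6+3+9+0+6+8+8+0+5+5+3+0 = 68

68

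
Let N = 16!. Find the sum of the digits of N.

63

16! = 20922789888000
Sum of its 14 digits: 63.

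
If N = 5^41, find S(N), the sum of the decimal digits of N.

137

5^41 = 45474735088646411895751953125
Sum of its 29 digits: 137.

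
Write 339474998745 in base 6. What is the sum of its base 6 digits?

45

339474998745 in base 6 is 415541435212413.
Digit sum: 4+1+5+5+4+1+4+3+5+2+1+2+4+1+3 = 45.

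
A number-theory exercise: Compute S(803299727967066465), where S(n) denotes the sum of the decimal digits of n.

96

8+0+3+2+9+9+7+2+7+9+6+7+0+6+6+4+6+5 = 96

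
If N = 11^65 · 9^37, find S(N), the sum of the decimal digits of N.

441

11^65 · 9^37 = 9942540862186404225501938112192524420814097559096961031443948703991911447481602385495640430291851575619
Sum of its 103 digits: 441.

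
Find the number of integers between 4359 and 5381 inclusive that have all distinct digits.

521

The integers in [4359, 5381] that have all distinct digits: 4359, 4360, 4361, 4362, 4365, 4367, …, 5380, 5381.
521 qualify.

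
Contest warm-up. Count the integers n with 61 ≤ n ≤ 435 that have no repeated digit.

The integers in [61, 435] that have no repeated digit: 61, 62, 63, 64, 65, 67, …, 432, 435.
279 qualify.

279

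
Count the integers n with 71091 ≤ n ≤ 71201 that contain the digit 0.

The integers in [71091, 71201] that contain the digit 0: 71091, 71092, 71093, 71094, 71095, 71096, …, 71200, 71201.
30 qualify.

30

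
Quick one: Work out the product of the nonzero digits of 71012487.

7×1×1×2×4×8×7 = 3136

3136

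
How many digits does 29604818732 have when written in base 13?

10

29604818732 in base 13 is 2A3A54CC28, which has 10 digits.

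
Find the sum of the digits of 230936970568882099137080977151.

143

2+3+0+9+3+6+9+7+0+5+6+8+8+8+2+0+9+9+1+3+7+0+8+0+9+7+7+1+5+1 = 143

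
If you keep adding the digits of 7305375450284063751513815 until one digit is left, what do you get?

8

7+3+0+5+3+7+5+4+5+0+2+8+4+0+6+3+7+5+1+5+1+3+8+1+5 = 98
9+8 = 17
1+7 = 8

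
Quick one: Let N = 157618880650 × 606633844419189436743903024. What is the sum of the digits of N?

198

157618880650 × 606633844419189436743903024 = 95616947521758888399877975355030085600
Sum of its 38 digits: 198.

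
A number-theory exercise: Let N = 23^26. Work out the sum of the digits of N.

178

23^26 = 254052654154149545721997685422868689
Sum of its 36 digits: 178.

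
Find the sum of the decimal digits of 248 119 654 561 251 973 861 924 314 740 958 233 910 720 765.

2+4+8+1+1+9+6+5+4+5+6+1+2+5+1+9+7+3+8+6+1+9+2+4+3+1+4+7+4+0+9+5+8+2+3+3+9+1+0+7+2+0+7+6+5 = 195

195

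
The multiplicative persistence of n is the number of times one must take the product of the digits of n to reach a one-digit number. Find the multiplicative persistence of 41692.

3

41692 → 432 → 24 → 8 (3 steps)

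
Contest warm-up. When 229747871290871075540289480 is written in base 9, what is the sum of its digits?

120

229747871290871075540289480 in base 9 is 3850227437860415571880554480.
Digit sum: 3+8+5+0+2+2+7+4+3+7+8+6+0+4+1+5+5+7+1+8+8+0+5+5+4+4+8+0 = 120.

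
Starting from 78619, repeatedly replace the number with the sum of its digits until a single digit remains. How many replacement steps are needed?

2

78619 → 31 → 4 (2 steps)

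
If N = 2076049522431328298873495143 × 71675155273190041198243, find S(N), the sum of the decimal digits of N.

229

2076049522431328298873495143 × 71675155273190041198243 = 148801171875097487240251372895336372883049160633749
Sum of its 51 digits: 229.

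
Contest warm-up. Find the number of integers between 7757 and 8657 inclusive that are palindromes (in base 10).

The integers in [7757, 8657] that are palindromes (in base 10): 7777, 7887, 7997, 8008, 8118, 8228, 8338, 8448, 8558.
9 qualify.

9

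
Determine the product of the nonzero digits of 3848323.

13824

3×8×4×8×3×2×3 = 13824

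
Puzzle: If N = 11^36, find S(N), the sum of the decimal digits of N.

172

11^36 = 30912680532870672635673352936887453361
Sum of its 38 digits: 172.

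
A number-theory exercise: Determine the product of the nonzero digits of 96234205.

9×6×2×3×4×2×5 = 12960

12960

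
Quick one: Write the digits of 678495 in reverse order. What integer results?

Reversing 678495 gives 594876.

594876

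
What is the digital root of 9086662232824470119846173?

1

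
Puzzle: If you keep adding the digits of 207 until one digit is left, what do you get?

2+0+7 = 9

9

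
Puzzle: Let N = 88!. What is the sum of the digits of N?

88! = 185482642257398439114796845645546284380220968949399346684421580986889562184028199319100141244804501828416633516851200000000000000000000
Sum of its 135 digits: 531.

531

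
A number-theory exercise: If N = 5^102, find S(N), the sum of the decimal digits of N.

298

5^102 = 197215226305252951352932141320696557418301608777255751192569732666015625
Sum of its 72 digits: 298.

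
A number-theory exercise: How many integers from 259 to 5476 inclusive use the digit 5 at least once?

1780

The integers in [259, 5476] that use the digit 5 at least once: 259, 265, 275, 285, 295, 305, …, 5475, 5476.
1780 qualify.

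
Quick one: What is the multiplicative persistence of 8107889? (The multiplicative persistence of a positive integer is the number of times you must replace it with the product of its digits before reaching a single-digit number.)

1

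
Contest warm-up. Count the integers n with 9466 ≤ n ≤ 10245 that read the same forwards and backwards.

8

The integers in [9466, 10245] that read the same forwards and backwards: 9559, 9669, 9779, 9889, 9999, 10001, 10101, 10201.
8 qualify.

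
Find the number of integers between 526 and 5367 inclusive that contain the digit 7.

1322

The integers in [526, 5367] that contain the digit 7: 527, 537, 547, 557, 567, 570, …, 5357, 5367.
1322 qualify.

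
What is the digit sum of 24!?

81

24! = 620448401733239439360000
Sum of its 24 digits: 81.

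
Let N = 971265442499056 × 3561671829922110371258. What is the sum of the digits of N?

170

971265442499056 × 3561671829922110371258 = 3459328765925721052066294179474532448
Sum of its 37 digits: 170.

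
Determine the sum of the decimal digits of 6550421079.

6+5+5+0+4+2+1+0+7+9 = 39

39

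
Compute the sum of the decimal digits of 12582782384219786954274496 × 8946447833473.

139

12582782384219786954274496 × 8946447833473 = 112571206200365342460526694055739004608
Sum of its 39 digits: 139.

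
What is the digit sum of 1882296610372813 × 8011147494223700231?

155

1882296610372813 × 8011147494223700231 = 15079355773573925457231537264219803
Sum of its 35 digits: 155.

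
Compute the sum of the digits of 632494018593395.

71

6+3+2+4+9+4+0+1+8+5+9+3+3+9+5 = 71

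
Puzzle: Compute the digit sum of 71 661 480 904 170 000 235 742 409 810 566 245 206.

135

7+1+6+6+1+4+8+0+9+0+4+1+7+0+0+0+0+2+3+5+7+4+2+4+0+9+8+1+0+5+6+6+2+4+5+2+0+6 = 135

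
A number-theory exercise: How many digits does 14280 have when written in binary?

14

14280 in base 2 is 11011111001000, which has 14 digits.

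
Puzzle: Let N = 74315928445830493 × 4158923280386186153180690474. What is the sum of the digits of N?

206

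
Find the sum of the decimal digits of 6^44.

6^44 = 17324272922341479351919144385642496
Sum of its 35 digits: 153.

153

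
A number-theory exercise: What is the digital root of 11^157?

2

The digital root of n equals n mod 9 (or 9 when 9 | n), so we need 11^157 mod 9.
11^157 ≡ 2 (mod 9), so the digital root is 2.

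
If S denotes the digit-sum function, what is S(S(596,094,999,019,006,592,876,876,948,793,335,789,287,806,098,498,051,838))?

First digit sum: 303.
3+0+3 = 6.

6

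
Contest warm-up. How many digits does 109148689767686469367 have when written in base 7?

24

109148689767686469367 in base 7 is 366262423031251426421125, which has 24 digits.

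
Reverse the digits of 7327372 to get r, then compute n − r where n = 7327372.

4590135

Reverse of 7327372 is 2737237.
7327372 − 2737237 = 4590135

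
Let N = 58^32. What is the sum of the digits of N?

268

58^32 = 268965015114358137726910587140455987105619365599731777536
Sum of its 57 digits: 268.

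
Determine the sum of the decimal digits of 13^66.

325

13^66 = 33133037516798621392881499511582656606724154320695568102640872889340074409
Sum of its 74 digits: 325.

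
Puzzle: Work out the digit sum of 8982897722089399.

8+9+8+2+8+9+7+7+2+2+0+8+9+3+9+9 = 100

100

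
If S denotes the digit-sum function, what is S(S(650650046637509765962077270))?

3

First digit sum: 120.
1+2+0 = 3.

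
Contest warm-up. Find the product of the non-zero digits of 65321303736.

6×5×3×2×1×3×3×7×3×6 = 204120

204120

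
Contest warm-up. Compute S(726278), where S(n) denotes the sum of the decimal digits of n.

32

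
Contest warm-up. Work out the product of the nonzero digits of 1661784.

8064

1×6×6×1×7×8×4 = 8064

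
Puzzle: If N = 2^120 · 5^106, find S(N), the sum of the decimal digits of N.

2^120 · 5^106 = 163840000000000000000000000000000000000000000000000000000000000000000000000000000000000000000000000000000000000
Sum of its 111 digits: 22.

22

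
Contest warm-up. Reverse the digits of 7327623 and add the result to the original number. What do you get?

Reverse of 7327623 is 3267237.
7327623 + 3267237 = 10594860

10594860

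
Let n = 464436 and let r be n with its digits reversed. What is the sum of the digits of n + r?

27

Reversal of 464436 is 634464; 464436 + 634464 = 1098900.
Digit sum of 1098900: 1+0+9+8+9+0+0 = 27.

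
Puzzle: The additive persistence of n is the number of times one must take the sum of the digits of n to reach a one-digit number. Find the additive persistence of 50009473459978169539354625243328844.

3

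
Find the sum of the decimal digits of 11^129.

656

11^129 = 218603134753762494272639555678903983751306977295689903365186329959115364317871804791260351885762743562216612468683778684787035484090891
Sum of its 135 digits: 656.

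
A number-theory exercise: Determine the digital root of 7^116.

4

The digital root of n equals n mod 9 (or 9 when 9 | n), so we need 7^116 mod 9.
7^116 ≡ 4 (mod 9), so the digital root is 4.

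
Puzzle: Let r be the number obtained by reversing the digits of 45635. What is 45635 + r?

99289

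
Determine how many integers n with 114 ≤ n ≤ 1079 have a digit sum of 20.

36

The integers in [114, 1079] that have a digit sum of 20: 299, 389, 398, 479, 488, 497, …, 983, 992.
36 qualify.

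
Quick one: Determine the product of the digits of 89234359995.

8×9×2×3×4×3×5×9×9×9×5 = 94478400

94478400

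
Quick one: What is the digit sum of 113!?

666

113! = 22311927486598136465966070212187151182564399087952213171022161345724023063584214692821047352118139068425569179220877461124773845924561575264739138192463311667200000000000000000000000000
Sum of its 185 digits: 666.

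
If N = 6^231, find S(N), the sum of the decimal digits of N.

810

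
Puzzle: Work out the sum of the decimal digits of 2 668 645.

37

2+6+6+8+6+4+5 = 37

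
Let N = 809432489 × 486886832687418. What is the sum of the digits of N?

66

809432489 × 486886832687418 = 394102020843503310723402
Sum of its 24 digits: 66.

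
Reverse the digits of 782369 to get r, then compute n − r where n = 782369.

Reverse of 782369 is 963287.
782369 − 963287 = -180918

-180918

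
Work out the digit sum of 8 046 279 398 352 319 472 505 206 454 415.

133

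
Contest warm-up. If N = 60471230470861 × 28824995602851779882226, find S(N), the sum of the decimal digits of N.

156

60471230470861 × 28824995602851779882226 = 1743082952421604891721853285104816586
Sum of its 37 digits: 156.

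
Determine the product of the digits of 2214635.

2×2×1×4×6×3×5 = 1440

1440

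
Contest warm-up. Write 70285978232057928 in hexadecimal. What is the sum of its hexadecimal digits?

108

70285978232057928 in base 16 is F9B4B98D367048.
Digit sum: 15+9+11+4+11+9+8+13+3+6+7+0+4+8 = 108.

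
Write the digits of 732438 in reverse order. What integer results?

834237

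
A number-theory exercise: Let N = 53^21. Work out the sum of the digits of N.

179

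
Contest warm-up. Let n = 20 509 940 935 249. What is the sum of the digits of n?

61

2+0+5+0+9+9+4+0+9+3+5+2+4+9 = 61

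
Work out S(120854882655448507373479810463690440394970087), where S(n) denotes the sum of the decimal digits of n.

207

1+2+0+8+5+4+8+8+2+6+5+5+4+4+8+5+0+7+3+7+3+4+7+9+8+1+0+4+6+3+6+9+0+4+4+0+3+9+4+9+7+0+0+8+7 = 207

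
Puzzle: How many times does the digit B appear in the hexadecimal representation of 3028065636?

3028065636 in base 16 is B47C9D64.
The digit B appears 1 time.

1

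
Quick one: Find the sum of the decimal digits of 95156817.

42

9+5+1+5+6+8+1+7 = 42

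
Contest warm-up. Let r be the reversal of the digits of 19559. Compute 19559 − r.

-76032

Reverse of 19559 is 95591.
19559 − 95591 = -76032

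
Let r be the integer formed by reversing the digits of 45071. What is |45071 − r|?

28017

Reverse of 45071 is 17054.
|45071 − 17054| = 28017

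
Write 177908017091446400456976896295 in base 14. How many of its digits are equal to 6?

3

177908017091446400456976896295 in base 14 is 3D4CA239D04566DA15DBCC683D.
The digit 6 appears 3 times.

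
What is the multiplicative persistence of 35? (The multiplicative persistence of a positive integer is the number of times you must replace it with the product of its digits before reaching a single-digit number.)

2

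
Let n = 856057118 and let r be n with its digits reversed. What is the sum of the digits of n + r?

Reversal of 856057118 is 811750658; 856057118 + 811750658 = 1667807776.
Digit sum of 1667807776: 1+6+6+7+8+0+7+7+7+6 = 55.

55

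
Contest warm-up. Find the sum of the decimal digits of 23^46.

274

23^46 = 435993943892672664200353461405376235401663658494141675420261489
Sum of its 63 digits: 274.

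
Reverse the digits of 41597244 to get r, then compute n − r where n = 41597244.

-2682270

Reverse of 41597244 is 44279514.
41597244 − 44279514 = -2682270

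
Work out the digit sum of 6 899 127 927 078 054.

84

6+8+9+9+1+2+7+9+2+7+0+7+8+0+5+4 = 84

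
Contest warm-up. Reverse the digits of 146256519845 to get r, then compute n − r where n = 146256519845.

Reverse of 146256519845 is 548915652641.
146256519845 − 548915652641 = -402659132796

-402659132796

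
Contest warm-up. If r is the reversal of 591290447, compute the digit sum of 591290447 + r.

Reversal of 591290447 is 744092195; 591290447 + 744092195 = 1335382642.
Digit sum of 1335382642: 1+3+3+5+3+8+2+6+4+2 = 37.

37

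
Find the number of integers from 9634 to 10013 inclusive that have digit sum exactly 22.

The integers in [9634, 10013] that have digit sum exactly 22: 9634, 9643, 9652, 9661, 9670, 9706, …, 9931, 9940.
23 qualify.

23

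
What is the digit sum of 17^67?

17^67 = 27547217140113004110781593006840291996645123360044229169316532090500266429898209073
Sum of its 83 digits: 314.

314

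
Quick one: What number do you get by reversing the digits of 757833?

338757

Reversing 757833 gives 338757.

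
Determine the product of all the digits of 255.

50

2×5×5 = 50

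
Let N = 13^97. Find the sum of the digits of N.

472

13^97 = 1128509381413733515480688613898436566335354787380492102782061492674628447809729431114376724142003723346459533
Sum of its 109 digits: 472.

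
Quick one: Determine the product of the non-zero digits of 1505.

1×5×5 = 25

25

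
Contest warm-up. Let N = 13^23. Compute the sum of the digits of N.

13^23 = 41753905413413116367045797
Sum of its 26 digits: 106.

106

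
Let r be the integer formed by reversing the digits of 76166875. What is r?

57866167

Reversing 76166875 gives 57866167.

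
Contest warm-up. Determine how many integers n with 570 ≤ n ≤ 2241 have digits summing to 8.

The integers in [570, 2241] that have digits summing to 8: 602, 611, 620, 701, 710, 800, …, 2231, 2240.
60 qualify.

60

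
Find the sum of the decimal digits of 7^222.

7^222 = 40903915558252355961885564235233827390274916808670721972378015470397485101670867316479654900404204284975885535566242786061025593172032118590958393531614633803778811048702555046770492868049
Sum of its 188 digits: 838.

838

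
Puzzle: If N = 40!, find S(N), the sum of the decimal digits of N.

189

40! = 815915283247897734345611269596115894272000000000
Sum of its 48 digits: 189.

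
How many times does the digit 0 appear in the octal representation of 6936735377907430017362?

6936735377907430017362 in base 8 is 1360052125234730132244522.
The digit 0 appears 3 times.

3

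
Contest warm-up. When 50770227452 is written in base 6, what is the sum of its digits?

50770227452 in base 6 is 35153514101152.
Digit sum: 3+5+1+5+3+5+1+4+1+0+1+1+5+2 = 37.

37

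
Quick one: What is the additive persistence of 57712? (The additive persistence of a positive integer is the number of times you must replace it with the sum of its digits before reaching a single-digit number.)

2

57712 → 22 → 4 (2 steps)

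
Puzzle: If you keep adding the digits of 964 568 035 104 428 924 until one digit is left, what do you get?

9+6+4+5+6+8+0+3+5+1+0+4+4+2+8+9+2+4 = 80
8+0 = 8

8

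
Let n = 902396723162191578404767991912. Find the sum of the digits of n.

9+0+2+3+9+6+7+2+3+1+6+2+1+9+1+5+7+8+4+0+4+7+6+7+9+9+1+9+1+2 = 140

140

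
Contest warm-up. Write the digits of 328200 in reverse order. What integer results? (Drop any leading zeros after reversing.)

Reversing 328200 gives 2823.

2823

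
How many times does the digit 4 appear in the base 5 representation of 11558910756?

2

11558910756 in base 5 is 142133040121011.
The digit 4 appears 2 times.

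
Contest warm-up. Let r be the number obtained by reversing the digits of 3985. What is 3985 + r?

Reverse of 3985 is 5893.
3985 + 5893 = 9878

9878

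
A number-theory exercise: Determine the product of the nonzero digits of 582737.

5×8×2×7×3×7 = 11760

11760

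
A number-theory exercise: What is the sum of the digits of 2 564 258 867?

2+5+6+4+2+5+8+8+6+7 = 53

53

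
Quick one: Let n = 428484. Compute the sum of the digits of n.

4+2+8+4+8+4 = 30

30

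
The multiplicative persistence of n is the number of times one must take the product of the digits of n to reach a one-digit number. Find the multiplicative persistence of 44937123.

4

44937123 → 18144 → 128 → 16 → 6 (4 steps)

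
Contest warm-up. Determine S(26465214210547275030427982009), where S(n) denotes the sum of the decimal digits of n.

107

2+6+4+6+5+2+1+4+2+1+0+5+4+7+2+7+5+0+3+0+4+2+7+9+8+2+0+0+9 = 107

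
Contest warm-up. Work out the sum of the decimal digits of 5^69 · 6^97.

5^69 · 6^97 = 5123911103327663534960718370181841461521873512198832128000000000000000000000000000000000000000000000000000000000000000000000
Sum of its 124 digits: 216.

216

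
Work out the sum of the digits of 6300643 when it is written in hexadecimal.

28

6300643 in base 16 is 6023E3.
Digit sum: 6+0+2+3+14+3 = 28.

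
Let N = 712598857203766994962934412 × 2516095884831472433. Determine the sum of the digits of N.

712598857203766994962934412 × 2516095884831472433 = 1792967052146008190873523726662090028365064396
Sum of its 46 digits: 195.

195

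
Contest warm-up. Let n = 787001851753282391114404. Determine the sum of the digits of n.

7+8+7+0+0+1+8+5+1+7+5+3+2+8+2+3+9+1+1+1+4+4+0+4 = 91

91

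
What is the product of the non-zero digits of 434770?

4×3×4×7×7 = 2352

2352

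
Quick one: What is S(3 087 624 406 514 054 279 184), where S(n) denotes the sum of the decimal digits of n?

3+0+8+7+6+2+4+4+0+6+5+1+4+0+5+4+2+7+9+1+8+4 = 90

90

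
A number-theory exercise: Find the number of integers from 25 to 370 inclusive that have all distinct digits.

The integers in [25, 370] that have all distinct digits: 25, 26, 27, 28, 29, 30, …, 369, 370.
261 qualify.

261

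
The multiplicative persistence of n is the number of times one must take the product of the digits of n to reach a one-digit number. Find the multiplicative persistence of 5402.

5402 → 0 (1 step)

1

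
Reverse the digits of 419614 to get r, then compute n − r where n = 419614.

Reverse of 419614 is 416914.
419614 − 416914 = 2700

2700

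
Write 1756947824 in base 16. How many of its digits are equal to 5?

1756947824 in base 16 is 68B8E570.
The digit 5 appears 1 time.

1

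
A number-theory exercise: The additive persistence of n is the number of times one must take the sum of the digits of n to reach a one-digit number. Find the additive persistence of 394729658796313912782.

2

394729658796313912782 → 111 → 3 (2 steps)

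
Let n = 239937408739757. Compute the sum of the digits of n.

83

2+3+9+9+3+7+4+0+8+7+3+9+7+5+7 = 83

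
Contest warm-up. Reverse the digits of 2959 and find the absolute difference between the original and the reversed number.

6633

Reverse of 2959 is 9592.
|2959 − 9592| = 6633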